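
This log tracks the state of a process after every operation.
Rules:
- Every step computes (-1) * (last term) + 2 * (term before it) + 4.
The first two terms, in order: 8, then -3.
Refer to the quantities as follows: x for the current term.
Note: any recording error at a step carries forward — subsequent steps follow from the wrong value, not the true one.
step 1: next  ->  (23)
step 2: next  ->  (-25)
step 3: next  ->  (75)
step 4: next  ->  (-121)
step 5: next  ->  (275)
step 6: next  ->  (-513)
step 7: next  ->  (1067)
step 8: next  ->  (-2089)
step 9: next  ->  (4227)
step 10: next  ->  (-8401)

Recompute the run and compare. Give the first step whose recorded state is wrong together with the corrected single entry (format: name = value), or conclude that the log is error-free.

step 1: x = -1*(-3) + (2)*(8) + (4) = 23 -> verified
step 2: x = -1*(23) + (2)*(-3) + (4) = -25 -> in agreement
step 3: x = -1*(-25) + (2)*(23) + (4) = 75 -> in agreement
step 4: x = -1*(75) + (2)*(-25) + (4) = -121 -> in agreement
step 5: x = -1*(-121) + (2)*(75) + (4) = 275 -> consistent with the log
step 6: x = -1*(275) + (2)*(-121) + (4) = -513 -> matches
step 7: x = -1*(-513) + (2)*(275) + (4) = 1067 -> consistent with the log
step 8: x = -1*(1067) + (2)*(-513) + (4) = -2089 -> exactly as logged
step 9: x = -1*(-2089) + (2)*(1067) + (4) = 4227 -> in agreement
step 10: x = -1*(4227) + (2)*(-2089) + (4) = -8401 -> exactly as logged
The recomputation confirms every line.

no error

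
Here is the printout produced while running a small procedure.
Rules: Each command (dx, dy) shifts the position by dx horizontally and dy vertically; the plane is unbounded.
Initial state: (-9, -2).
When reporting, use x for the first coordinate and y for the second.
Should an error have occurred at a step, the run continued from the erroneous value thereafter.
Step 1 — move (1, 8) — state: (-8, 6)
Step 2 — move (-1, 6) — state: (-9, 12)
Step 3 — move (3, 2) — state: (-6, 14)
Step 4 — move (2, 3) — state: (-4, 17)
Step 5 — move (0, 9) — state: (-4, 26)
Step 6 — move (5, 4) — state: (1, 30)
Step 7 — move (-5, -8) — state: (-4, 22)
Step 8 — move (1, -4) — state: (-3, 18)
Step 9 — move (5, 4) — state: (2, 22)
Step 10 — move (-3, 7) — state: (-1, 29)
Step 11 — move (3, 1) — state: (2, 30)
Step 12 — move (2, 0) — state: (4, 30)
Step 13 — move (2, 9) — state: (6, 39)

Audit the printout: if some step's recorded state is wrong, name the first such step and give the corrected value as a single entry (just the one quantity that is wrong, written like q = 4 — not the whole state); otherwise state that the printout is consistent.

no error

Step 1: x = -9 + (1) = -8, y = -2 + (8) = 6 — checks out.
Step 2: x = -8 + (-1) = -9, y = 6 + (6) = 12 — same as recorded.
Step 3: x = -9 + (3) = -6, y = 12 + (2) = 14 — no discrepancy.
Step 4: x = -6 + (2) = -4, y = 14 + (3) = 17 — confirmed correct.
Step 5: x = -4 + (0) = -4, y = 17 + (9) = 26 — checks out.
Step 6: x = -4 + (5) = 1, y = 26 + (4) = 30 — exactly as logged.
Step 7: x = 1 + (-5) = -4, y = 30 + (-8) = 22 — verified.
Step 8: x = -4 + (1) = -3, y = 22 + (-4) = 18 — agrees with the printout.
Step 9: x = -3 + (5) = 2, y = 18 + (4) = 22 — in agreement.
Step 10: x = 2 + (-3) = -1, y = 22 + (7) = 29 — no discrepancy.
Step 11: x = -1 + (3) = 2, y = 29 + (1) = 30 — no discrepancy.
Step 12: x = 2 + (2) = 4, y = 30 + (0) = 30 — matches.
Step 13: x = 4 + (2) = 6, y = 30 + (9) = 39 — no discrepancy.
All steps check out; nothing to correct.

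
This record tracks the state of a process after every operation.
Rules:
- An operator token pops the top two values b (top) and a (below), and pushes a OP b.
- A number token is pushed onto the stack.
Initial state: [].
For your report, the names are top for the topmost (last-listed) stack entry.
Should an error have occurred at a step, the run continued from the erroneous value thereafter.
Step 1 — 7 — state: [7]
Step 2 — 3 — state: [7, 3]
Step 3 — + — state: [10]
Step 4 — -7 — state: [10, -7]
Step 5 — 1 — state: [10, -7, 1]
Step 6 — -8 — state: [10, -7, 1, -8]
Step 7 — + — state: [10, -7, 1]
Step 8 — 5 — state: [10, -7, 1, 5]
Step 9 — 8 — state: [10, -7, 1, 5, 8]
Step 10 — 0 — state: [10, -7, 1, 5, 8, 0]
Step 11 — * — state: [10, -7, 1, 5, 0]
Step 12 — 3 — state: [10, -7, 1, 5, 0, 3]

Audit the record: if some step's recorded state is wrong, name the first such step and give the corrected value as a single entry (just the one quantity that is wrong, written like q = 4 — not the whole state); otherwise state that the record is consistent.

step 1: push 7: top = 7 -> no discrepancy
step 2: push 3: top = 3 -> exactly as logged
step 3: 7 + 3 = 10 -> matches
step 4: push -7: top = -7 -> in agreement
step 5: push 1: top = 1 -> same as recorded
step 6: push -8: top = -8 -> verified
step 7: 1 + -8 = -7 -> the entry is off here
First deviation found at step 7; the corrected entry is top = -7.

step 7, top = -7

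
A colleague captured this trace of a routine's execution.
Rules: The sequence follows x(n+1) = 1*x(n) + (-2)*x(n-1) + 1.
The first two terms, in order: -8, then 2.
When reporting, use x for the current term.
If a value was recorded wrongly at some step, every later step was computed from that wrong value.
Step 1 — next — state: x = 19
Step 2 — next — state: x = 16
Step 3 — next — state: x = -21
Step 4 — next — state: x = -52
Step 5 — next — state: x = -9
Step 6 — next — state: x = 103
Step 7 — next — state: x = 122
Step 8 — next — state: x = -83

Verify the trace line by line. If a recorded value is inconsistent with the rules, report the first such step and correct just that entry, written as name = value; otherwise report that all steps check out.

Recomputing the run from the initial state:
step 1: x = 19
step 2: x = 16
step 3: x = -21
step 4: x = -52
step 5: x = -9
step 6: x = 96
step 7: x = 115
step 8: x = -76
The first disagreement with the trace is at step 6, where the value should be x = 96.

step 6, x = 96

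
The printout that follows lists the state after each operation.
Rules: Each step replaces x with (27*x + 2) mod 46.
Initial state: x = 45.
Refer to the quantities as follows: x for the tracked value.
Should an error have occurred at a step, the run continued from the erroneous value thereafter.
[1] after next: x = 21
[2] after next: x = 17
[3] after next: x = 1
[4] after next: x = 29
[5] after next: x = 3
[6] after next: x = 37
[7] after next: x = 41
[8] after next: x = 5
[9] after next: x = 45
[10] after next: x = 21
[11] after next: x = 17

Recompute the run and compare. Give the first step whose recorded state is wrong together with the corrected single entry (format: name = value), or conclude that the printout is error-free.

Recomputing the run from the initial state:
step 1: x = 21
step 2: x = 17
step 3: x = 1
step 4: x = 29
step 5: x = 3
step 6: x = 37
step 7: x = 35
step 8: x = 27
step 9: x = 41
step 10: x = 5
step 11: x = 45
The first disagreement with the printout is at step 7, where the value should be x = 35.

step 7, x = 35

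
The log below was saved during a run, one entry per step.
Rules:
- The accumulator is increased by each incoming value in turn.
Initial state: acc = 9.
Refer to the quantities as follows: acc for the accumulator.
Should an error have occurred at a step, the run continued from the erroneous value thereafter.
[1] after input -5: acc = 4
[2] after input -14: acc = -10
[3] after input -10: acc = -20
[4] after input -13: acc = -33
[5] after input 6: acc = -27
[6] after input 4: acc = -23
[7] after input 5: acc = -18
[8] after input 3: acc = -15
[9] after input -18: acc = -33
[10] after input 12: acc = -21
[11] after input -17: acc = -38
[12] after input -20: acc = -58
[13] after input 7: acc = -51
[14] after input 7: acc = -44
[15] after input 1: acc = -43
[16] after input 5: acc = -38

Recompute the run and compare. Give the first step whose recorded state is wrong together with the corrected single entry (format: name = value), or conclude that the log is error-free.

no error

Recomputing the run from the initial state:
step 1: acc = 4
step 2: acc = -10
step 3: acc = -20
step 4: acc = -33
step 5: acc = -27
step 6: acc = -23
step 7: acc = -18
step 8: acc = -15
step 9: acc = -33
step 10: acc = -21
step 11: acc = -38
step 12: acc = -58
step 13: acc = -51
step 14: acc = -44
step 15: acc = -43
step 16: acc = -38
This matches the log at every step.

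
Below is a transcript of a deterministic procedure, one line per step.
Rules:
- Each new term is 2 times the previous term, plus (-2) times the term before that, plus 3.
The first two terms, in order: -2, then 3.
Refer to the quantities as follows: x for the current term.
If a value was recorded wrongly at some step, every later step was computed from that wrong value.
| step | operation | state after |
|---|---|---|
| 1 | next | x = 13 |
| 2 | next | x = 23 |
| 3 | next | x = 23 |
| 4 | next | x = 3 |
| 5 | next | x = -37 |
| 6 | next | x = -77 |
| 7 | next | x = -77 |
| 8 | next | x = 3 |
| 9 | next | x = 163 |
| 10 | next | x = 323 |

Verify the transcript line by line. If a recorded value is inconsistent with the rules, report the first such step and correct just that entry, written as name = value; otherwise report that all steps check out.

no error

step 1: x = 2*(3) + (-2)*(-2) + (3) = 13 -> no discrepancy
step 2: x = 2*(13) + (-2)*(3) + (3) = 23 -> in agreement
step 3: x = 2*(23) + (-2)*(13) + (3) = 23 -> no discrepancy
step 4: x = 2*(23) + (-2)*(23) + (3) = 3 -> same as recorded
step 5: x = 2*(3) + (-2)*(23) + (3) = -37 -> verified
step 6: x = 2*(-37) + (-2)*(3) + (3) = -77 -> consistent with the transcript
step 7: x = 2*(-77) + (-2)*(-37) + (3) = -77 -> in agreement
step 8: x = 2*(-77) + (-2)*(-77) + (3) = 3 -> in agreement
step 9: x = 2*(3) + (-2)*(-77) + (3) = 163 -> checks out
step 10: x = 2*(163) + (-2)*(3) + (3) = 323 -> matches
Every step is consistent.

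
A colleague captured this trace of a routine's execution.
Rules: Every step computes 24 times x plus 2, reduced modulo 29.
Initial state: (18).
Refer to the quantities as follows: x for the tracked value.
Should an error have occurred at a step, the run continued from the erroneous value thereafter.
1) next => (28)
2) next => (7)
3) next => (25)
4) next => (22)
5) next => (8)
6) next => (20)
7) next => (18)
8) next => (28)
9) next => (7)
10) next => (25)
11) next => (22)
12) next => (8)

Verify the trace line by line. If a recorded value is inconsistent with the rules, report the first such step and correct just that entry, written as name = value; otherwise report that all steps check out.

no error

Recomputing the run from the initial state:
step 1: x = 28
step 2: x = 7
step 3: x = 25
step 4: x = 22
step 5: x = 8
step 6: x = 20
step 7: x = 18
step 8: x = 28
step 9: x = 7
step 10: x = 25
step 11: x = 22
step 12: x = 8
This matches the trace at every step.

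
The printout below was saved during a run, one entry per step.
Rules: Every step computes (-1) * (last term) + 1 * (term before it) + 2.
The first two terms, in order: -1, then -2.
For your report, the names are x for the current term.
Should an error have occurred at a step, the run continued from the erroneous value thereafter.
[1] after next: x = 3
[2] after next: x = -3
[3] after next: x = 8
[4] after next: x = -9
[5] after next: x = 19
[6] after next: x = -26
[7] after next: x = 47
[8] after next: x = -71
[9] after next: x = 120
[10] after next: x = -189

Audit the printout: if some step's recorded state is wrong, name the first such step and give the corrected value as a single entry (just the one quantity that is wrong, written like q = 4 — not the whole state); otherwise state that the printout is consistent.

1. x = -1*(-2) + (1)*(-1) + (2) = 3 (no discrepancy)
2. x = -1*(3) + (1)*(-2) + (2) = -3 (no discrepancy)
3. x = -1*(-3) + (1)*(3) + (2) = 8 (in agreement)
4. x = -1*(8) + (1)*(-3) + (2) = -9 (same as recorded)
5. x = -1*(-9) + (1)*(8) + (2) = 19 (confirmed correct)
6. x = -1*(19) + (1)*(-9) + (2) = -26 (agrees with the printout)
7. x = -1*(-26) + (1)*(19) + (2) = 47 (no discrepancy)
8. x = -1*(47) + (1)*(-26) + (2) = -71 (confirmed correct)
9. x = -1*(-71) + (1)*(47) + (2) = 120 (matches)
10. x = -1*(120) + (1)*(-71) + (2) = -189 (confirmed correct)
All entries verified; no error found.

no error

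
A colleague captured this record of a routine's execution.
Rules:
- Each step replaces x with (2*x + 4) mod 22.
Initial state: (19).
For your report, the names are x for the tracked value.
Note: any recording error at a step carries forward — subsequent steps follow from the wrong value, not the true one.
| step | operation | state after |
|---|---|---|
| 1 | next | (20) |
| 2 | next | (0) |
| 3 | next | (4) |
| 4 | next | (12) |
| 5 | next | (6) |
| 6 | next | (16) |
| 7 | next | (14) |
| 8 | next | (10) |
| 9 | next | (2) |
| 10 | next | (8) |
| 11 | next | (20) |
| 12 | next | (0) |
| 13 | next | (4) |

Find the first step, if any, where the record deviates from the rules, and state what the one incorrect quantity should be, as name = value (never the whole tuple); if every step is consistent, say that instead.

step 1: x = (2*19 + 4) mod 22 = 20 -> exactly as logged
step 2: x = (2*20 + 4) mod 22 = 0 -> verified
step 3: x = (2*0 + 4) mod 22 = 4 -> exactly as logged
step 4: x = (2*4 + 4) mod 22 = 12 -> same as recorded
step 5: x = (2*12 + 4) mod 22 = 6 -> no discrepancy
step 6: x = (2*6 + 4) mod 22 = 16 -> exactly as logged
step 7: x = (2*16 + 4) mod 22 = 14 -> in agreement
step 8: x = (2*14 + 4) mod 22 = 10 -> verified
step 9: x = (2*10 + 4) mod 22 = 2 -> consistent with the record
step 10: x = (2*2 + 4) mod 22 = 8 -> verified
step 11: x = (2*8 + 4) mod 22 = 20 -> in agreement
step 12: x = (2*20 + 4) mod 22 = 0 -> exactly as logged
step 13: x = (2*0 + 4) mod 22 = 4 -> exactly as logged
The recomputation confirms every line.

no error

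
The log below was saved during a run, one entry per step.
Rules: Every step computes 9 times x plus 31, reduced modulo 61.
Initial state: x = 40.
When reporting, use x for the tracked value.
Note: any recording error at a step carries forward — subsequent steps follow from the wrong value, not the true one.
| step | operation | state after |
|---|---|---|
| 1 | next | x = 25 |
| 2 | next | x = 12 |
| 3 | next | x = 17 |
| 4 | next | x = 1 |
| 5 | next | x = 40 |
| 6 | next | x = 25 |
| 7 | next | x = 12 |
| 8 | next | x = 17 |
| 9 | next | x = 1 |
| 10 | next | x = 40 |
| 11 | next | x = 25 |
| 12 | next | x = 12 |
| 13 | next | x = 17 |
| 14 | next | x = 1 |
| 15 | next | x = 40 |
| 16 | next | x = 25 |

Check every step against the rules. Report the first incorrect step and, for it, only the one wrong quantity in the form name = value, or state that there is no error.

Recomputing the run from the initial state:
step 1: x = 25
step 2: x = 12
step 3: x = 17
step 4: x = 1
step 5: x = 40
step 6: x = 25
step 7: x = 12
step 8: x = 17
step 9: x = 1
step 10: x = 40
step 11: x = 25
step 12: x = 12
step 13: x = 17
step 14: x = 1
step 15: x = 40
step 16: x = 25
This matches the log at every step.

no error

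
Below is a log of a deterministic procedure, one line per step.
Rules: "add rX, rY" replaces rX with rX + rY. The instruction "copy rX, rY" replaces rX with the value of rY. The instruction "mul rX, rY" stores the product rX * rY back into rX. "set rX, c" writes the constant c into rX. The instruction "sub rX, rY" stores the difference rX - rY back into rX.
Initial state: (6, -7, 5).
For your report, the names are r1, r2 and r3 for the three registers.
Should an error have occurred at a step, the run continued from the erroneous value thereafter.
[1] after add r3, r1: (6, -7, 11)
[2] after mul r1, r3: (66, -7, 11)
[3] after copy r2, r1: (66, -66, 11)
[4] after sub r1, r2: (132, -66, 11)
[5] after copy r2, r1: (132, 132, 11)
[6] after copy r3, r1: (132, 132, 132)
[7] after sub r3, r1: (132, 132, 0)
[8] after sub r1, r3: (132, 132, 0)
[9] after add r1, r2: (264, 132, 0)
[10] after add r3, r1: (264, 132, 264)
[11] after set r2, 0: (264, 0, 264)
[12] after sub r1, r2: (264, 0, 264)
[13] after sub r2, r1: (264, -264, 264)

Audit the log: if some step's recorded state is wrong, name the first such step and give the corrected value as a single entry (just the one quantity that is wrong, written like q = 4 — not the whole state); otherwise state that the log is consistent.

step 3, r2 = 66

1. r3 = 5 + 6 = 11 (no discrepancy)
2. r1 = 6 * 11 = 66 (consistent with the log)
3. r2 = 66 (first mismatch against the log)
Conclusion: step 3 carries the first error; the entry should be r2 = 66.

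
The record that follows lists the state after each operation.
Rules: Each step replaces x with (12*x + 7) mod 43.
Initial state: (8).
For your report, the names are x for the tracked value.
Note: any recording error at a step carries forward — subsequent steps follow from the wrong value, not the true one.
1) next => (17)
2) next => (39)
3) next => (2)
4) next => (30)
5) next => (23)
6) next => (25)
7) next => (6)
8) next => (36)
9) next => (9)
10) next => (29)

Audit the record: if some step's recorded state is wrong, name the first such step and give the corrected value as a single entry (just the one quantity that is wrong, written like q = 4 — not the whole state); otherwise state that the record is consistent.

Step 1: x = (12*8 + 7) mod 43 = 17 — consistent with the record.
Step 2: x = (12*17 + 7) mod 43 = 39 — consistent with the record.
Step 3: x = (12*39 + 7) mod 43 = 2 — same as recorded.
Step 4: x = (12*2 + 7) mod 43 = 31 — not what was recorded.
The earliest wrong entry is at step 4: it should read x = 31.

step 4, x = 31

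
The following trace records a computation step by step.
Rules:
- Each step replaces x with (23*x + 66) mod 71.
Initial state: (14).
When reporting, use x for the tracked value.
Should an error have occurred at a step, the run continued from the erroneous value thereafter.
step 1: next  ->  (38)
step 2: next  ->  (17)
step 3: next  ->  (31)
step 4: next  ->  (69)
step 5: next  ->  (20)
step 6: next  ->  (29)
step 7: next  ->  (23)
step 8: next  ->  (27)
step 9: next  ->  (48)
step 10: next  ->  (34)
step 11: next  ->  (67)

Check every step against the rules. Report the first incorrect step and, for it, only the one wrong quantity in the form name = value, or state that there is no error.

step 1, x = 33

Recomputing the run from the initial state:
step 1: x = 33
step 2: x = 44
step 3: x = 13
step 4: x = 10
step 5: x = 12
step 6: x = 58
step 7: x = 51
step 8: x = 32
step 9: x = 21
step 10: x = 52
step 11: x = 55
The first disagreement with the trace is at step 1, where the value should be x = 33.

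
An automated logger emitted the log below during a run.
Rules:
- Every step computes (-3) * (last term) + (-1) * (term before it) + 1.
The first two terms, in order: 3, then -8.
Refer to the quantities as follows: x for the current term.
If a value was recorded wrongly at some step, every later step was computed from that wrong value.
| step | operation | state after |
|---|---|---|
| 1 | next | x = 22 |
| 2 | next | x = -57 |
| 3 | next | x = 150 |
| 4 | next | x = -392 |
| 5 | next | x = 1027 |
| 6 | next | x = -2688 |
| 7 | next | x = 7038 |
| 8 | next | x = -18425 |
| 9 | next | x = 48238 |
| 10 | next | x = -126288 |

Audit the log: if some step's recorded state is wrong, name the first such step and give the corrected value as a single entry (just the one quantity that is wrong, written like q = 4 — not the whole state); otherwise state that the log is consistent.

no error

Recomputing the run from the initial state:
step 1: x = 22
step 2: x = -57
step 3: x = 150
step 4: x = -392
step 5: x = 1027
step 6: x = -2688
step 7: x = 7038
step 8: x = -18425
step 9: x = 48238
step 10: x = -126288
This matches the log at every step.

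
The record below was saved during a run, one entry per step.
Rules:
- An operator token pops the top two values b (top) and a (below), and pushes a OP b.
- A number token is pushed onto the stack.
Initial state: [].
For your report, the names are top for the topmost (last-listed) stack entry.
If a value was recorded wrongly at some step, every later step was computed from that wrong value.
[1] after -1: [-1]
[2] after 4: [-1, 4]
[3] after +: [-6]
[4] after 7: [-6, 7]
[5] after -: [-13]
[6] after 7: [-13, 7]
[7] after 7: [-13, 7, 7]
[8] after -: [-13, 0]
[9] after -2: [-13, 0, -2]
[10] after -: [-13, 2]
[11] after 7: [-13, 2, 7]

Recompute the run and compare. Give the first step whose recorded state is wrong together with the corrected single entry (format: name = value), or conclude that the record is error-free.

step 3, top = 3

Recomputing the run from the initial state:
step 1: [-1]
step 2: [-1, 4]
step 3: [3]
step 4: [3, 7]
step 5: [-4]
step 6: [-4, 7]
step 7: [-4, 7, 7]
step 8: [-4, 0]
step 9: [-4, 0, -2]
step 10: [-4, 2]
step 11: [-4, 2, 7]
The first disagreement with the record is at step 3, where the value should be top = 3.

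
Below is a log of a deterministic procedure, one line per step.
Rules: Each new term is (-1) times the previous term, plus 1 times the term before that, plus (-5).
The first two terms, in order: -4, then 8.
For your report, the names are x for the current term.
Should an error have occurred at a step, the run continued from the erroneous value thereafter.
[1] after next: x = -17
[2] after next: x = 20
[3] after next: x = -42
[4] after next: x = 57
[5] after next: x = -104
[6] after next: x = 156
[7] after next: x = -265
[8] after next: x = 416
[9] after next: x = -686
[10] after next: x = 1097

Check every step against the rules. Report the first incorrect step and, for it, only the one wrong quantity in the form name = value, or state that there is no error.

Recomputing the run from the initial state:
step 1: x = -17
step 2: x = 20
step 3: x = -42
step 4: x = 57
step 5: x = -104
step 6: x = 156
step 7: x = -265
step 8: x = 416
step 9: x = -686
step 10: x = 1097
This matches the log at every step.

no error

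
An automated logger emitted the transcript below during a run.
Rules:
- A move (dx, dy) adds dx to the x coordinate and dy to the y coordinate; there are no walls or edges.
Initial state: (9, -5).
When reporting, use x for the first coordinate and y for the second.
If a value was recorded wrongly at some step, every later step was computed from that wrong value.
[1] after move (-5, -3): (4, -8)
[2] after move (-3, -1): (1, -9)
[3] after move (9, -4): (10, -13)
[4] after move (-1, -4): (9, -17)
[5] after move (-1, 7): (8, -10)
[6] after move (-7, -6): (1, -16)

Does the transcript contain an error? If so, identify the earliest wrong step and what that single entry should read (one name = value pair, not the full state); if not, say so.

1. x = 9 + (-5) = 4, y = -5 + (-3) = -8 (verified)
2. x = 4 + (-3) = 1, y = -8 + (-1) = -9 (confirmed correct)
3. x = 1 + (9) = 10, y = -9 + (-4) = -13 (consistent with the transcript)
4. x = 10 + (-1) = 9, y = -13 + (-4) = -17 (in agreement)
5. x = 9 + (-1) = 8, y = -17 + (7) = -10 (verified)
6. x = 8 + (-7) = 1, y = -10 + (-6) = -16 (same as recorded)
The recomputation confirms every line.

no error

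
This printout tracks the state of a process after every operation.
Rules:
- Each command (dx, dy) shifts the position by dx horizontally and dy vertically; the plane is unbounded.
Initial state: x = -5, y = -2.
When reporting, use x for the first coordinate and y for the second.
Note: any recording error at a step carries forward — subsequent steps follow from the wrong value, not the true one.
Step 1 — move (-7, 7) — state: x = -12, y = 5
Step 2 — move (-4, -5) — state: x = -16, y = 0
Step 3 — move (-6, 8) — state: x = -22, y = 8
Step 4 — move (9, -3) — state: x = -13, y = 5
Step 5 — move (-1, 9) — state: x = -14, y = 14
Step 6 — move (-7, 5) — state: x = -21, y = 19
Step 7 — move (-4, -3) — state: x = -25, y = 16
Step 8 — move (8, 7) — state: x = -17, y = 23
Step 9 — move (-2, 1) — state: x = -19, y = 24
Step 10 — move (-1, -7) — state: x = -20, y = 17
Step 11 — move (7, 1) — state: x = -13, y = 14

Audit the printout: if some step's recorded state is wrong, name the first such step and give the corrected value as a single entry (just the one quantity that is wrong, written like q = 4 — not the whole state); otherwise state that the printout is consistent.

step 11, y = 18

step 1: x = -5 + (-7) = -12, y = -2 + (7) = 5 -> checks out
step 2: x = -12 + (-4) = -16, y = 5 + (-5) = 0 -> confirmed correct
step 3: x = -16 + (-6) = -22, y = 0 + (8) = 8 -> exactly as logged
step 4: x = -22 + (9) = -13, y = 8 + (-3) = 5 -> in agreement
step 5: x = -13 + (-1) = -14, y = 5 + (9) = 14 -> confirmed correct
step 6: x = -14 + (-7) = -21, y = 14 + (5) = 19 -> checks out
step 7: x = -21 + (-4) = -25, y = 19 + (-3) = 16 -> consistent with the printout
step 8: x = -25 + (8) = -17, y = 16 + (7) = 23 -> no discrepancy
step 9: x = -17 + (-2) = -19, y = 23 + (1) = 24 -> same as recorded
step 10: x = -19 + (-1) = -20, y = 24 + (-7) = 17 -> same as recorded
step 11: x = -20 + (7) = -13, y = 17 + (1) = 18 -> the recorded entry deviates here
Conclusion: step 11 carries the first error; the entry should be y = 18.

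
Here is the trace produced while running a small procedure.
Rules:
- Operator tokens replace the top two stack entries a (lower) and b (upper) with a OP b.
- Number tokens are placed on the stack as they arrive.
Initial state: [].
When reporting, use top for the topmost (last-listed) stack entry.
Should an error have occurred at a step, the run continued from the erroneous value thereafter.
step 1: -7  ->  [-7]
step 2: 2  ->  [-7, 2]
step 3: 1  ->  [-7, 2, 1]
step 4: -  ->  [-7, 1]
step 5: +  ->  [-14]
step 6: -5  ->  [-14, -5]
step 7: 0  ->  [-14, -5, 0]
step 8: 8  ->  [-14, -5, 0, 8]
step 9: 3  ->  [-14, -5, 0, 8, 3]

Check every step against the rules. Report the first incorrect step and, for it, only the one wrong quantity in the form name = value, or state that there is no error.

Recomputing the run from the initial state:
step 1: [-7]
step 2: [-7, 2]
step 3: [-7, 2, 1]
step 4: [-7, 1]
step 5: [-6]
step 6: [-6, -5]
step 7: [-6, -5, 0]
step 8: [-6, -5, 0, 8]
step 9: [-6, -5, 0, 8, 3]
The first disagreement with the trace is at step 5, where the value should be top = -6.

step 5, top = -6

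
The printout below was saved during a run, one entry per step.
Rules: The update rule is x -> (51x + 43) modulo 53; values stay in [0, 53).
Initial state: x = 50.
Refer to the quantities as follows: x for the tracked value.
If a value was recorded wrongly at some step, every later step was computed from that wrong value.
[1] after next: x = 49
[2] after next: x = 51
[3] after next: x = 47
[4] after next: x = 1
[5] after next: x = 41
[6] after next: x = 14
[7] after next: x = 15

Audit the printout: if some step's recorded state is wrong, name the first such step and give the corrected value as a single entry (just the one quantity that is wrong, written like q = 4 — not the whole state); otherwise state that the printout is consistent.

Step 1: x = (51*50 + 43) mod 53 = 49 — no discrepancy.
Step 2: x = (51*49 + 43) mod 53 = 51 — in agreement.
Step 3: x = (51*51 + 43) mod 53 = 47 — exactly as logged.
Step 4: x = (51*47 + 43) mod 53 = 2 — the printout disagrees here.
That makes step 4 the first incorrect line — x = 2 is what it should show.

step 4, x = 2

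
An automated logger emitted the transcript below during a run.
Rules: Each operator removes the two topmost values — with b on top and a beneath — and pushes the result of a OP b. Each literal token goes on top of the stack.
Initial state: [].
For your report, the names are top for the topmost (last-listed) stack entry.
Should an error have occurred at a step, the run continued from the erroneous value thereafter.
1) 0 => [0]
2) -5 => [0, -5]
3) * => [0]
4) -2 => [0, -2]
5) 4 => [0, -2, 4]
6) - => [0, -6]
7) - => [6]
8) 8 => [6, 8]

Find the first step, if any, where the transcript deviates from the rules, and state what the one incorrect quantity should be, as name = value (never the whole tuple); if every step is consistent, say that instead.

Recomputing the run from the initial state:
step 1: [0]
step 2: [0, -5]
step 3: [0]
step 4: [0, -2]
step 5: [0, -2, 4]
step 6: [0, -6]
step 7: [6]
step 8: [6, 8]
This matches the transcript at every step.

no error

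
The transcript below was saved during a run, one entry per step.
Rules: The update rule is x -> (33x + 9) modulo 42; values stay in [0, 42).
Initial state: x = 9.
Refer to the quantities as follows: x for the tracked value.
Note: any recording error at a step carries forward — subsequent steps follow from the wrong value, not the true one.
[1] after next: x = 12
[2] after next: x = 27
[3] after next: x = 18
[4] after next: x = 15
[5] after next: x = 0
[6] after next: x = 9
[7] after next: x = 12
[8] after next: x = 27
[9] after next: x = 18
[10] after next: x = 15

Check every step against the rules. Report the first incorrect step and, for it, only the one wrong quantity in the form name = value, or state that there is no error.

Step 1: x = (33*9 + 9) mod 42 = 12 — no discrepancy.
Step 2: x = (33*12 + 9) mod 42 = 27 — matches.
Step 3: x = (33*27 + 9) mod 42 = 18 — exactly as logged.
Step 4: x = (33*18 + 9) mod 42 = 15 — matches.
Step 5: x = (33*15 + 9) mod 42 = 0 — no discrepancy.
Step 6: x = (33*0 + 9) mod 42 = 9 — matches.
Step 7: x = (33*9 + 9) mod 42 = 12 — matches.
Step 8: x = (33*12 + 9) mod 42 = 27 — same as recorded.
Step 9: x = (33*27 + 9) mod 42 = 18 — matches.
Step 10: x = (33*18 + 9) mod 42 = 15 — matches.
Every step is consistent.

no error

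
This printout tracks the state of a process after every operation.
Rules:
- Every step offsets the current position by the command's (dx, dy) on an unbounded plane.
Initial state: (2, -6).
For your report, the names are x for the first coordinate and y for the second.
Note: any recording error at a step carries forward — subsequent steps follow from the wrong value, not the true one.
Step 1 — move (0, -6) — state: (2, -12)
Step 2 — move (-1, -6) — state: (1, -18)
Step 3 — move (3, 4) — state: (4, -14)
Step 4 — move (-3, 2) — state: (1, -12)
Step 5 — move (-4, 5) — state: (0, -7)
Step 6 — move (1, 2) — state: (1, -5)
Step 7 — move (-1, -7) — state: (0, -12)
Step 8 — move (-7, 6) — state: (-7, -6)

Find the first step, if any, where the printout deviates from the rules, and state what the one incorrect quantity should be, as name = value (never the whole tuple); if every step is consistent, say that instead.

Recomputing the run from the initial state:
step 1: x = 2, y = -12
step 2: x = 1, y = -18
step 3: x = 4, y = -14
step 4: x = 1, y = -12
step 5: x = -3, y = -7
step 6: x = -2, y = -5
step 7: x = -3, y = -12
step 8: x = -10, y = -6
The first disagreement with the printout is at step 5, where the value should be x = -3.

step 5, x = -3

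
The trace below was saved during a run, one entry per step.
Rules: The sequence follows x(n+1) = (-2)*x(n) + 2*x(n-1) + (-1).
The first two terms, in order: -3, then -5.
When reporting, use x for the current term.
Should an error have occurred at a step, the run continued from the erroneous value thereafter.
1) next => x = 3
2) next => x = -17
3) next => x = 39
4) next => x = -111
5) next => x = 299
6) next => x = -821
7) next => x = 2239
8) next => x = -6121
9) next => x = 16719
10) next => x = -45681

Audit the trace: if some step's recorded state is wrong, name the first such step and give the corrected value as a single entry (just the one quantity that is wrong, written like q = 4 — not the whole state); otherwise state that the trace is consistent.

Step 1: x = -2*(-5) + (2)*(-3) + (-1) = 3 — consistent with the trace.
Step 2: x = -2*(3) + (2)*(-5) + (-1) = -17 — checks out.
Step 3: x = -2*(-17) + (2)*(3) + (-1) = 39 — same as recorded.
Step 4: x = -2*(39) + (2)*(-17) + (-1) = -113 — this is not what the trace shows.
The audit stops at step 4: the recorded entry is wrong and should be x = -113.

step 4, x = -113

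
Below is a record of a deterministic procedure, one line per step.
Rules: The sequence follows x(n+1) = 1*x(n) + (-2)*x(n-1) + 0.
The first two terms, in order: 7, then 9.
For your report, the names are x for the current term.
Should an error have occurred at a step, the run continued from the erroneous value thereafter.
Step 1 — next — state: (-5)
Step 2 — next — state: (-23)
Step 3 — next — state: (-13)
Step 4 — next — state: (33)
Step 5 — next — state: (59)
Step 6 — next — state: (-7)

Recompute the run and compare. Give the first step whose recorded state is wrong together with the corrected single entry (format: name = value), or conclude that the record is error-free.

no error

Recomputing the run from the initial state:
step 1: x = -5
step 2: x = -23
step 3: x = -13
step 4: x = 33
step 5: x = 59
step 6: x = -7
This matches the record at every step.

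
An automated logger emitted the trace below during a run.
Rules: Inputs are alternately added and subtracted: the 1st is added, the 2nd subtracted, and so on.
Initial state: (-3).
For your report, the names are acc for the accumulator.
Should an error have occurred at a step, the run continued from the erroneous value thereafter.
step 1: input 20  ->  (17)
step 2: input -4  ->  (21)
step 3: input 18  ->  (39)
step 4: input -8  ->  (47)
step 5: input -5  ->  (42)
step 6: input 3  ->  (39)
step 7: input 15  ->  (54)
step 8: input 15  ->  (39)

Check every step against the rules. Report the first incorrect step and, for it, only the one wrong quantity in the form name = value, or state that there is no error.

Step 1: acc = -3 + 20 = 17 — consistent with the trace.
Step 2: acc = 17 - -4 = 21 — exactly as logged.
Step 3: acc = 21 + 18 = 39 — in agreement.
Step 4: acc = 39 - -8 = 47 — confirmed correct.
Step 5: acc = 47 + -5 = 42 — agrees with the trace.
Step 6: acc = 42 - 3 = 39 — confirmed correct.
Step 7: acc = 39 + 15 = 54 — exactly as logged.
Step 8: acc = 54 - 15 = 39 — same as recorded.
Each recorded entry agrees with the recomputation.

no error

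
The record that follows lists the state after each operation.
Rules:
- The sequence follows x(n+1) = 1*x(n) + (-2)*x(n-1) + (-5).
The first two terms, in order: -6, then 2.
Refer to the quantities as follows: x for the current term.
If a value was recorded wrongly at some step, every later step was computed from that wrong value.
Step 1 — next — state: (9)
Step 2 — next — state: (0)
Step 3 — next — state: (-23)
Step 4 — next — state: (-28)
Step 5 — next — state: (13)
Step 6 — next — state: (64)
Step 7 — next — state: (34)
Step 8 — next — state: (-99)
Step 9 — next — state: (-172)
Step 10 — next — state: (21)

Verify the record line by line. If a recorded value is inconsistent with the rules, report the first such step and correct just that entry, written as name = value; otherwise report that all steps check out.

Recomputing the run from the initial state:
step 1: x = 9
step 2: x = 0
step 3: x = -23
step 4: x = -28
step 5: x = 13
step 6: x = 64
step 7: x = 33
step 8: x = -100
step 9: x = -171
step 10: x = 24
The first disagreement with the record is at step 7, where the value should be x = 33.

step 7, x = 33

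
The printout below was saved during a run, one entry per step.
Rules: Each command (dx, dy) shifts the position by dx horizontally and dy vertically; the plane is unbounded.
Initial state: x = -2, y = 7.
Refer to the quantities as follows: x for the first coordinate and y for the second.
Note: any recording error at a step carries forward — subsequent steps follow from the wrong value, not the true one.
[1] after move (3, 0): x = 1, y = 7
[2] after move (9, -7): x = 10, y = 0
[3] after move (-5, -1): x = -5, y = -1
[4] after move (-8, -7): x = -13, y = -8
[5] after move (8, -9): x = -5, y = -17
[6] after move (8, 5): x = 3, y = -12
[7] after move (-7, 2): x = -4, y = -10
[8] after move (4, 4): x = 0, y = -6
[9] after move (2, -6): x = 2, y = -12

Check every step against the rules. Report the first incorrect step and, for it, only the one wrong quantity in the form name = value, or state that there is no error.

step 3, x = 5

step 1: x = -2 + (3) = 1, y = 7 + (0) = 7 -> no discrepancy
step 2: x = 1 + (9) = 10, y = 7 + (-7) = 0 -> verified
step 3: x = 10 + (-5) = 5, y = 0 + (-1) = -1 -> the recorded entry deviates here
That makes step 3 the first incorrect line — x = 5 is what it should show.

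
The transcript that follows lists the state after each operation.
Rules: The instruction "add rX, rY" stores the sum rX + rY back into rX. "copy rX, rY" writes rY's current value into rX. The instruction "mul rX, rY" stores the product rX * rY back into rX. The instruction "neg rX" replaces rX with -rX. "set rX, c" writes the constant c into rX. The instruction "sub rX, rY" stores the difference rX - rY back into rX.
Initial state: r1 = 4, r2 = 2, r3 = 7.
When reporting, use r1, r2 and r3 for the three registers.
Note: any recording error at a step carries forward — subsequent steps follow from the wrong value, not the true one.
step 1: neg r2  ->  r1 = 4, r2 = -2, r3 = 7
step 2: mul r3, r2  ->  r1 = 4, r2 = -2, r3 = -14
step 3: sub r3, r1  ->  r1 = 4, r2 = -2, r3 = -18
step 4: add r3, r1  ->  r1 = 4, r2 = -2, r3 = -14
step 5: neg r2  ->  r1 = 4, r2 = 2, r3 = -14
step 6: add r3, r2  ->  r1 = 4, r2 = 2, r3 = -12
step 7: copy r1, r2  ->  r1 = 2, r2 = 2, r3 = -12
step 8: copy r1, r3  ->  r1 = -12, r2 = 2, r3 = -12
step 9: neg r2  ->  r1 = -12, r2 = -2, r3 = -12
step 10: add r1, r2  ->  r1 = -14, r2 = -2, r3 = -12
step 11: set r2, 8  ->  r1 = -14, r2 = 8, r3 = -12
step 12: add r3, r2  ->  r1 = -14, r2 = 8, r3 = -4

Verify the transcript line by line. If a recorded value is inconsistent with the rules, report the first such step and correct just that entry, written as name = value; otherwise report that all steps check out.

1. r2 = -(2) = -2 (agrees with the transcript)
2. r3 = 7 * -2 = -14 (in agreement)
3. r3 = -14 - 4 = -18 (confirmed correct)
4. r3 = -18 + 4 = -14 (exactly as logged)
5. r2 = -(-2) = 2 (consistent with the transcript)
6. r3 = -14 + 2 = -12 (same as recorded)
7. r1 = 2 (in agreement)
8. r1 = -12 (exactly as logged)
9. r2 = -(2) = -2 (verified)
10. r1 = -12 + -2 = -14 (no discrepancy)
11. r2 = 8 (verified)
12. r3 = -12 + 8 = -4 (verified)
No step deviates from the rules.

no error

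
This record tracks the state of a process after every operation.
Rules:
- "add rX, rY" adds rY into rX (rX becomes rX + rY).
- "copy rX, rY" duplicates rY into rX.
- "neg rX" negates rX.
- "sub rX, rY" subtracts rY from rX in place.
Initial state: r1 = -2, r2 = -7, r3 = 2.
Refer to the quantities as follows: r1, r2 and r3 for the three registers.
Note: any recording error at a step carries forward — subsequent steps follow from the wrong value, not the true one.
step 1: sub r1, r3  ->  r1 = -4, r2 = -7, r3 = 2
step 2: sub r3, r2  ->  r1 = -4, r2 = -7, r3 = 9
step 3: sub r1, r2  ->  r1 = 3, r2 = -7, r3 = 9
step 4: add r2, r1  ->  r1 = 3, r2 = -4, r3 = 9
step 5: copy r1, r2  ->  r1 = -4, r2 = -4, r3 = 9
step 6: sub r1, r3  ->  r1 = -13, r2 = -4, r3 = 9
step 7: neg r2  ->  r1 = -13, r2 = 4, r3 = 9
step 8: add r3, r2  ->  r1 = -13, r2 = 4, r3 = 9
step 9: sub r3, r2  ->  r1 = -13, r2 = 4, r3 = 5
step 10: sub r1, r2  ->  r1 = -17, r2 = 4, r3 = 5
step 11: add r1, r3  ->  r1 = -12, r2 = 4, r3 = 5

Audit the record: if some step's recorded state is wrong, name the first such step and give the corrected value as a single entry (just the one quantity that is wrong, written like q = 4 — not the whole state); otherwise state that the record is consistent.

step 1: r1 = -2 - 2 = -4 -> consistent with the record
step 2: r3 = 2 - -7 = 9 -> verified
step 3: r1 = -4 - -7 = 3 -> confirmed correct
step 4: r2 = -7 + 3 = -4 -> in agreement
step 5: r1 = -4 -> same as recorded
step 6: r1 = -4 - 9 = -13 -> in agreement
step 7: r2 = -(-4) = 4 -> exactly as logged
step 8: r3 = 9 + 4 = 13 -> first mismatch against the record
So the first discrepancy is step 8, where the right value is r3 = 13.

step 8, r3 = 13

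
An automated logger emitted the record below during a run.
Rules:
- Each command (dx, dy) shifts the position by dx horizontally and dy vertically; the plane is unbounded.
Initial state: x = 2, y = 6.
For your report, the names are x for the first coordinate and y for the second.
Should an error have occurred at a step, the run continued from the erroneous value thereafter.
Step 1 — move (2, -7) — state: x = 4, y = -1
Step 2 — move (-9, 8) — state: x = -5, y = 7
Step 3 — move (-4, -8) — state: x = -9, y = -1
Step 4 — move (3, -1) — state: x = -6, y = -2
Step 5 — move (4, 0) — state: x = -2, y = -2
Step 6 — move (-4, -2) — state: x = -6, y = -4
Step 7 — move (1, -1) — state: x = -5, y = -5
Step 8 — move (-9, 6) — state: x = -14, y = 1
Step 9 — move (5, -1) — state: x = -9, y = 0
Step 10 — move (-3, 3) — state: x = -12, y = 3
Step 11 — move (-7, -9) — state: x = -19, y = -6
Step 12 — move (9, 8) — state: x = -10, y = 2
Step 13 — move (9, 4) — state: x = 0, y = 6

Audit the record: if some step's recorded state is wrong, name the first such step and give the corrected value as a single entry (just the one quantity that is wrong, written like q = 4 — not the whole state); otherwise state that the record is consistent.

Recomputing the run from the initial state:
step 1: x = 4, y = -1
step 2: x = -5, y = 7
step 3: x = -9, y = -1
step 4: x = -6, y = -2
step 5: x = -2, y = -2
step 6: x = -6, y = -4
step 7: x = -5, y = -5
step 8: x = -14, y = 1
step 9: x = -9, y = 0
step 10: x = -12, y = 3
step 11: x = -19, y = -6
step 12: x = -10, y = 2
step 13: x = -1, y = 6
The first disagreement with the record is at step 13, where the value should be x = -1.

step 13, x = -1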